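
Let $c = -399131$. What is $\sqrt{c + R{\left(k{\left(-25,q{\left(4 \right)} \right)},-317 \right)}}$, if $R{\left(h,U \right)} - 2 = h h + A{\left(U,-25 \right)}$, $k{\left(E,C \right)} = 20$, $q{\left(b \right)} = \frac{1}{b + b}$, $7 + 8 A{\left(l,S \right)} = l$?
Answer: $\frac{i \sqrt{1595078}}{2} \approx 631.48 i$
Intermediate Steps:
$A{\left(l,S \right)} = - \frac{7}{8} + \frac{l}{8}$
$q{\left(b \right)} = \frac{1}{2 b}$
$R{\left(h,U \right)} = \frac{9}{8} + h^{2} + \frac{U}{8}$ ($R{\left(h,U \right)} = 2 + \left(h h + \left(- \frac{7}{8} + \frac{U}{8}\right)\right) = 2 + \left(h^{2} + \left(- \frac{7}{8} + \frac{U}{8}\right)\right) = 2 + \left(- \frac{7}{8} + h^{2} + \frac{U}{8}\right) = \frac{9}{8} + h^{2} + \frac{U}{8}$)
$\sqrt{c + R{\left(k{\left(-25,q{\left(4 \right)} \right)},-317 \right)}} = \sqrt{-399131 + \left(\frac{9}{8} + 20^{2} + \frac{1}{8} \left(-317\right)\right)} = \sqrt{-399131 + \left(\frac{9}{8} + 400 - \frac{317}{8}\right)} = \sqrt{-399131 + \frac{723}{2}} = \sqrt{- \frac{797539}{2}} = \frac{i \sqrt{1595078}}{2}$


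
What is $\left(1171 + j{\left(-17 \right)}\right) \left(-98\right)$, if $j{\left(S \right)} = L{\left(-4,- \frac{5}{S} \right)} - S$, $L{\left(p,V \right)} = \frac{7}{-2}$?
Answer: $-116081$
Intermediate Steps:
$L{\left(p,V \right)} = - \frac{7}{2}$ ($L{\left(p,V \right)} = 7 \left(- \frac{1}{2}\right) = - \frac{7}{2}$)
$j{\left(S \right)} = - \frac{7}{2} - S$
$\left(1171 + j{\left(-17 \right)}\right) \left(-98\right) = \left(1171 - - \frac{27}{2}\right) \left(-98\right) = \left(1171 + \left(- \frac{7}{2} + 17\right)\right) \left(-98\right) = \left(1171 + \frac{27}{2}\right) \left(-98\right) = \frac{2369}{2} \left(-98\right) = -116081$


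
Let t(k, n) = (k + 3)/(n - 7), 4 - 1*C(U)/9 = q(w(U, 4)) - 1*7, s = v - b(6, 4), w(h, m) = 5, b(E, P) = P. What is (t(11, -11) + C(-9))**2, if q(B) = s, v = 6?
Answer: 521284/81 ≈ 6435.6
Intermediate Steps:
s = 2 (s = 6 - 1*4 = 6 - 4 = 2)
q(B) = 2
C(U) = 81 (C(U) = 36 - 9*(2 - 1*7) = 36 - 9*(2 - 7) = 36 - 9*(-5) = 36 + 45 = 81)
t(k, n) = (3 + k)/(-7 + n)
(t(11, -11) + C(-9))**2 = ((3 + 11)/(-7 - 11) + 81)**2 = (14/(-18) + 81)**2 = (-1/18*14 + 81)**2 = (-7/9 + 81)**2 = (722/9)**2 = 521284/81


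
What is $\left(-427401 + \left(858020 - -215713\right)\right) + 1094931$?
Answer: $1741263$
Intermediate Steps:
$\left(-427401 + \left(858020 - -215713\right)\right) + 1094931 = \left(-427401 + \left(858020 + 215713\right)\right) + 1094931 = \left(-427401 + 1073733\right) + 1094931 = 646332 + 1094931 = 1741263$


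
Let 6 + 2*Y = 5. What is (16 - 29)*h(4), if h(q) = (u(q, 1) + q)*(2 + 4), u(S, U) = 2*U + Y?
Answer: -429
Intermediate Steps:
Y = -½ (Y = -3 + (½)*5 = -3 + 5/2 = -½ ≈ -0.50000)
u(S, U) = -½ + 2*U (u(S, U) = 2*U - ½ = -½ + 2*U)
h(q) = 9 + 6*q (h(q) = ((-½ + 2*1) + q)*(2 + 4) = ((-½ + 2) + q)*6 = (3/2 + q)*6 = 9 + 6*q)
(16 - 29)*h(4) = (16 - 29)*(9 + 6*4) = -13*(9 + 24) = -13*33 = -429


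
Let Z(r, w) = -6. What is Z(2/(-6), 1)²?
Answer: 36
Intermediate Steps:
Z(2/(-6), 1)² = (-6)² = 36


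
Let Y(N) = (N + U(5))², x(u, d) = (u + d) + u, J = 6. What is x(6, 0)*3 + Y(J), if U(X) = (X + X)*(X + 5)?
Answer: 11272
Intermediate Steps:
U(X) = 2*X*(5 + X) (U(X) = (2*X)*(5 + X) = 2*X*(5 + X))
x(u, d) = d + 2*u (x(u, d) = (d + u) + u = d + 2*u)
Y(N) = (100 + N)² (Y(N) = (N + 2*5*(5 + 5))² = (N + 2*5*10)² = (N + 100)² = (100 + N)²)
x(6, 0)*3 + Y(J) = (0 + 2*6)*3 + (100 + 6)² = (0 + 12)*3 + 106² = 12*3 + 11236 = 36 + 11236 = 11272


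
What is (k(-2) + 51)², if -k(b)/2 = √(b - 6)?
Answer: 2569 - 408*I*√2 ≈ 2569.0 - 577.0*I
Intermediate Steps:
k(b) = -2*√(-6 + b) (k(b) = -2*√(b - 6) = -2*√(-6 + b))
(k(-2) + 51)² = (-2*√(-6 - 2) + 51)² = (-4*I*√2 + 51)² = (51 - 4*I*√2)²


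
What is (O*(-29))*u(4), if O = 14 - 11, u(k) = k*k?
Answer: -1392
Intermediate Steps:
u(k) = k²
O = 3
(O*(-29))*u(4) = (3*(-29))*4² = -87*16 = -1392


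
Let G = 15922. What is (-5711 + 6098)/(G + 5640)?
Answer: 387/21562 ≈ 0.017948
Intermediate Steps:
(-5711 + 6098)/(G + 5640) = (-5711 + 6098)/(15922 + 5640) = 387/21562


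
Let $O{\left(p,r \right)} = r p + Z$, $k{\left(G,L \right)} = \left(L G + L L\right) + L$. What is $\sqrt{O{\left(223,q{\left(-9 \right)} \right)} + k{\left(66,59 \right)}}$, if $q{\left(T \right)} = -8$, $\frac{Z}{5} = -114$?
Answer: $2 \sqrt{1270} \approx 71.274$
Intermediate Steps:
$Z = -570$ ($Z = 5 \left(-114\right) = -570$)
$k{\left(G,L \right)} = L + L^{2} + G L$ ($k{\left(G,L \right)} = \left(G L + L^{2}\right) + L = \left(L^{2} + G L\right) + L = L + L^{2} + G L$)
$O{\left(p,r \right)} = -570 + p r$ ($O{\left(p,r \right)} = r p - 570 = p r - 570 = -570 + p r$)
$\sqrt{O{\left(223,q{\left(-9 \right)} \right)} + k{\left(66,59 \right)}} = \sqrt{\left(-570 + 223 \left(-8\right)\right) + 59 \left(1 + 66 + 59\right)} = \sqrt{\left(-570 - 1784\right) + 59 \cdot 126} = \sqrt{-2354 + 7434} = \sqrt{5080} = 2 \sqrt{1270}$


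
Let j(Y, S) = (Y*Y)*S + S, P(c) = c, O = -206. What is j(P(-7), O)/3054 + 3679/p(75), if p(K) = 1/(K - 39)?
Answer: 202236838/1527 ≈ 1.3244e+5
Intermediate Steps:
j(Y, S) = S + S*Y² (j(Y, S) = Y²*S + S = S*Y² + S = S + S*Y²)
p(K) = 1/(-39 + K)
j(P(-7), O)/3054 + 3679/p(75) = -206*(1 + (-7)²)/3054 + 3679/(1/(-39 + 75)) = -206*(1 + 49)*(1/3054) + 3679/(1/36) = -206*50*(1/3054) + 3679/(1/36) = -10300*1/3054 + 3679*36 = -5150/1527 + 132444 = 202236838/1527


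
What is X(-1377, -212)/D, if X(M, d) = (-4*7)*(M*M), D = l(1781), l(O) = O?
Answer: -53091612/1781 ≈ -29810.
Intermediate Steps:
D = 1781
X(M, d) = -28*M²
X(-1377, -212)/D = -28*(-1377)²/1781 = -28*1896129*(1/1781) = -53091612*1/1781 = -53091612/1781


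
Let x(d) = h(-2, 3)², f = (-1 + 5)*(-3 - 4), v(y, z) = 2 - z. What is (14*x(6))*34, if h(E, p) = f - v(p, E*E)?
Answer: 321776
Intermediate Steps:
f = -28 (f = 4*(-7) = -28)
h(E, p) = -30 + E² (h(E, p) = -28 - (2 - E*E) = -28 - (2 - E²) = -28 + (-2 + E²) = -30 + E²)
x(d) = 676 (x(d) = (-30 + (-2)²)² = (-30 + 4)² = (-26)² = 676)
(14*x(6))*34 = (14*676)*34 = 9464*34 = 321776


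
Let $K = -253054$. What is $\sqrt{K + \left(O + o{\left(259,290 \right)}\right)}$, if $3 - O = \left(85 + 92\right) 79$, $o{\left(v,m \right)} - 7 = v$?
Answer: $4 i \sqrt{16673} \approx 516.5 i$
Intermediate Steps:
$o{\left(v,m \right)} = 7 + v$
$O = -13980$ ($O = 3 - \left(85 + 92\right) 79 = 3 - 177 \cdot 79 = 3 - 13983 = -13980$)
$\sqrt{K + \left(O + o{\left(259,290 \right)}\right)} = \sqrt{-253054 + \left(-13980 + \left(7 + 259\right)\right)} = \sqrt{-253054 + \left(-13980 + 266\right)} = \sqrt{-253054 - 13714} = \sqrt{-266768} = 4 i \sqrt{16673}$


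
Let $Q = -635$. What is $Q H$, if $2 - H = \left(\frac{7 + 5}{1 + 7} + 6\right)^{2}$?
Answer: $\frac{137795}{4} \approx 34449.0$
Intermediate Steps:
$H = - \frac{217}{4}$ ($H = 2 - \left(\frac{7 + 5}{1 + 7} + 6\right)^{2} = 2 - \left(\frac{12}{8} + 6\right)^{2} = 2 - \left(12 \cdot \frac{1}{8} + 6\right)^{2} = 2 - \left(\frac{3}{2} + 6\right)^{2} = 2 - \left(\frac{15}{2}\right)^{2} = 2 - \frac{225}{4} = - \frac{217}{4} \approx -54.25$)
$Q H = \left(-635\right) \left(- \frac{217}{4}\right) = \frac{137795}{4}$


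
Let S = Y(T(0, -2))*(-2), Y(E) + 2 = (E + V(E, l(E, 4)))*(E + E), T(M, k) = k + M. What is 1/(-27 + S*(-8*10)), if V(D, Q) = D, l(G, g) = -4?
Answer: 1/2213 ≈ 0.00045188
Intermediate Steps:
T(M, k) = M + k
Y(E) = -2 + 4*E² (Y(E) = -2 + (E + E)*(E + E) = -2 + (2*E)*(2*E) = -2 + 4*E²)
S = -28 (S = (-2 + 4*(0 - 2)²)*(-2) = (-2 + 4*(-2)²)*(-2) = (-2 + 4*4)*(-2) = (-2 + 16)*(-2) = 14*(-2) = -28)
1/(-27 + S*(-8*10)) = 1/(-27 - (-224)*10) = 1/(-27 - 28*(-80)) = 1/(-27 + 2240) = 1/2213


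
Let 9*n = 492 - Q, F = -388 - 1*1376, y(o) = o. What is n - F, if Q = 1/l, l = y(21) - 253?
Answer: 3797377/2088 ≈ 1818.7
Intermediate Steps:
F = -1764 (F = -388 - 1376 = -1764)
l = -232 (l = 21 - 253 = -232)
Q = -1/232 (Q = 1/(-232) = -1/232 ≈ -0.0043103)
n = 114145/2088 (n = (492 - 1*(-1/232))/9 = (492 + 1/232)/9 = (1/9)*(114145/232) = 114145/2088 ≈ 54.667)
n - F = 114145/2088 - 1*(-1764) = 114145/2088 + 1764 = 3797377/2088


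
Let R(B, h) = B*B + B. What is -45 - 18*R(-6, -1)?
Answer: -585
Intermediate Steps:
R(B, h) = B + B**2 (R(B, h) = B**2 + B = B + B**2)
-45 - 18*R(-6, -1) = -45 - (-108)*(1 - 6) = -45 - (-108)*(-5) = -45 - 18*30 = -45 - 540 = -585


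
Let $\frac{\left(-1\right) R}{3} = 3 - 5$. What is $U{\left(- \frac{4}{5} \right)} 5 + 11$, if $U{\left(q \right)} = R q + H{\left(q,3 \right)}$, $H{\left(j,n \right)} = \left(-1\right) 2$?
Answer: $-23$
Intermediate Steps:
$H{\left(j,n \right)} = -2$
$R = 6$ ($R = - 3 \left(3 - 5\right) = \left(-3\right) \left(-2\right) = 6$)
$U{\left(q \right)} = -2 + 6 q$ ($U{\left(q \right)} = 6 q - 2 = -2 + 6 q$)
$U{\left(- \frac{4}{5} \right)} 5 + 11 = \left(-2 + 6 \left(- \frac{4}{5}\right)\right) 5 + 11 = \left(-2 - \frac{24}{5}\right) 5 + 11 = \left(- \frac{34}{5}\right) 5 + 11 = -34 + 11 = -23$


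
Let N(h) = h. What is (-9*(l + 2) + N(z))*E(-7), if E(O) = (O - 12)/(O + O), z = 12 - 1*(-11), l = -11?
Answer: 988/7 ≈ 141.14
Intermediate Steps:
z = 23 (z = 12 + 11 = 23)
E(O) = (-12 + O)/(2*O) (E(O) = (-12 + O)/((2*O)) = (-12 + O)*(1/(2*O)) = (-12 + O)/(2*O))
(-9*(l + 2) + N(z))*E(-7) = (-9*(-11 + 2) + 23)*((½)*(-12 - 7)/(-7)) = (-9*(-9) + 23)*((½)*(-⅐)*(-19)) = (81 + 23)*(19/14) = 104*(19/14) = 988/7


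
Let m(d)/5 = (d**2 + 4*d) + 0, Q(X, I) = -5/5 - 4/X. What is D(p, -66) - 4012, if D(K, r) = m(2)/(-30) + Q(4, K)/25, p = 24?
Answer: -100352/25 ≈ -4014.1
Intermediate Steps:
Q(X, I) = -1 - 4/X (Q(X, I) = -5*1/5 - 4/X = -1 - 4/X)
m(d) = 5*d**2 + 20*d (m(d) = 5*((d**2 + 4*d) + 0) = 5*(d**2 + 4*d) = 5*d**2 + 20*d)
D(K, r) = -52/25 (D(K, r) = (5*2*(4 + 2))/(-30) + ((-4 - 1*4)/4)/25 = (5*2*6)*(-1/30) + ((-4 - 4)/4)*(1/25) = 60*(-1/30) + ((1/4)*(-8))*(1/25) = -2 - 2*1/25 = -2 - 2/25 = -52/25)
D(p, -66) - 4012 = -52/25 - 4012 = -100352/25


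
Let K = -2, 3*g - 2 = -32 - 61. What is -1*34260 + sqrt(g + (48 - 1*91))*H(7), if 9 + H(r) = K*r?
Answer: -34260 - 46*I*sqrt(165)/3 ≈ -34260.0 - 196.96*I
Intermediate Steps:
g = -91/3 (g = 2/3 + (-32 - 61)/3 = 2/3 + (1/3)*(-93) = 2/3 - 31 = -91/3 ≈ -30.333)
H(r) = -9 - 2*r
-1*34260 + sqrt(g + (48 - 1*91))*H(7) = -1*34260 + sqrt(-91/3 + (48 - 1*91))*(-9 - 2*7) = -34260 + sqrt(-91/3 + (48 - 91))*(-9 - 14) = -34260 + sqrt(-91/3 - 43)*(-23) = -34260 + sqrt(-220/3)*(-23) = -34260 + (2*I*sqrt(165)/3)*(-23) = -34260 - 46*I*sqrt(165)/3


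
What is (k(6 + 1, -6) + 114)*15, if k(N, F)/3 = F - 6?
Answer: 1170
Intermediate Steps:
k(N, F) = -18 + 3*F (k(N, F) = 3*(F - 6) = 3*(-6 + F) = -18 + 3*F)
(k(6 + 1, -6) + 114)*15 = ((-18 + 3*(-6)) + 114)*15 = ((-18 - 18) + 114)*15 = (-36 + 114)*15 = 78*15 = 1170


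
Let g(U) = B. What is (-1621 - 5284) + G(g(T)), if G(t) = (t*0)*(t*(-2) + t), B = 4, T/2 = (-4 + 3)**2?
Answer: -6905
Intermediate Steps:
T = 2 (T = 2*(-4 + 3)**2 = 2*(-1)**2 = 2*1 = 2)
g(U) = 4
G(t) = 0 (G(t) = 0*(-2*t + t) = 0*(-t) = 0)
(-1621 - 5284) + G(g(T)) = (-1621 - 5284) + 0 = -6905 + 0 = -6905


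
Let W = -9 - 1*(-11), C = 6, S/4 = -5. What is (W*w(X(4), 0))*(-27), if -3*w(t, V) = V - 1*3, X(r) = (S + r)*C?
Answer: -54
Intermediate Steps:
S = -20 (S = 4*(-5) = -20)
X(r) = -120 + 6*r (X(r) = (-20 + r)*6 = -120 + 6*r)
w(t, V) = 1 - V/3 (w(t, V) = -(V - 1*3)/3 = -(V - 3)/3 = -(-3 + V)/3 = 1 - V/3)
W = 2 (W = -9 + 11 = 2)
(W*w(X(4), 0))*(-27) = (2*(1 - 1/3*0))*(-27) = (2*(1 + 0))*(-27) = (2*1)*(-27) = 2*(-27) = -54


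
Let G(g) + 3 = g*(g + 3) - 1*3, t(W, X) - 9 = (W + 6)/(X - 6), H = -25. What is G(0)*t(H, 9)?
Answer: -16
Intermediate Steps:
t(W, X) = 9 + (6 + W)/(-6 + X) (t(W, X) = 9 + (W + 6)/(X - 6) = 9 + (6 + W)/(-6 + X))
G(g) = -6 + g*(3 + g) (G(g) = -3 + (g*(g + 3) - 1*3) = -3 + (g*(3 + g) - 3) = -3 + (-3 + g*(3 + g)) = -6 + g*(3 + g))
G(0)*t(H, 9) = (-6 + 0**2 + 3*0)*((-48 - 25 + 9*9)/(-6 + 9)) = (-6 + 0 + 0)*((-48 - 25 + 81)/3) = -2*8 = -6*8/3 = -16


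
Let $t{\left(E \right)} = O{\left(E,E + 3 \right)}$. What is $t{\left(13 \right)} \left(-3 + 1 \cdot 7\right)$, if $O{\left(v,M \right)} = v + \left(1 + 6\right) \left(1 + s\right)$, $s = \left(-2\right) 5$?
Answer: $-200$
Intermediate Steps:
$s = -10$
$O{\left(v,M \right)} = -63 + v$ ($O{\left(v,M \right)} = v + \left(1 + 6\right) \left(1 - 10\right) = v + 7 \left(-9\right) = v - 63 = -63 + v$)
$t{\left(E \right)} = -63 + E$
$t{\left(13 \right)} \left(-3 + 1 \cdot 7\right) = \left(-63 + 13\right) \left(-3 + 1 \cdot 7\right) = - 50 \left(-3 + 7\right) = \left(-50\right) 4 = -200$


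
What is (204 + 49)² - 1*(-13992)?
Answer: 78001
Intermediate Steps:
(204 + 49)² - 1*(-13992) = 253² + 13992 = 64009 + 13992 = 78001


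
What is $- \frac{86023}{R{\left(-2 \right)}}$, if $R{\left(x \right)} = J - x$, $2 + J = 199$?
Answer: $- \frac{86023}{199} \approx -432.28$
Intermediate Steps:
$J = 197$ ($J = -2 + 199 = 197$)
$R{\left(x \right)} = 197 - x$
$- \frac{86023}{R{\left(-2 \right)}} = - \frac{86023}{197 - -2} = - \frac{86023}{197 + 2} = - \frac{86023}{199}$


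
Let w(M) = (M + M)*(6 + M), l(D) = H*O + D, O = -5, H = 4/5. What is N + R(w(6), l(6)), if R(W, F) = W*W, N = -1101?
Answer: 19635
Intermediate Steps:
H = ⅘ (H = 4*(⅕) = ⅘ ≈ 0.80000)
l(D) = -4 + D (l(D) = (⅘)*(-5) + D = -4 + D)
w(M) = 2*M*(6 + M) (w(M) = (2*M)*(6 + M) = 2*M*(6 + M))
R(W, F) = W²
N + R(w(6), l(6)) = -1101 + (2*6*(6 + 6))² = -1101 + (2*6*12)² = -1101 + 144² = -1101 + 20736 = 19635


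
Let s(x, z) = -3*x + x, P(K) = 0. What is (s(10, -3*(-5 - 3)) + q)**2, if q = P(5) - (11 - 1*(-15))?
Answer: 2116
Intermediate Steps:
s(x, z) = -2*x
q = -26 (q = 0 - (11 - 1*(-15)) = 0 - (11 + 15) = 0 - 1*26 = 0 - 26 = -26)
(s(10, -3*(-5 - 3)) + q)**2 = (-2*10 - 26)**2 = (-20 - 26)**2 = (-46)**2 = 2116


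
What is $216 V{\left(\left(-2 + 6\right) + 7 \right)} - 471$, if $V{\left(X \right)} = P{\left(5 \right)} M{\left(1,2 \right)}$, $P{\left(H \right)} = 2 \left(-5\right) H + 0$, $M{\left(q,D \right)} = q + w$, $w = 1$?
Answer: $-22071$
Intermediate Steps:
$M{\left(q,D \right)} = 1 + q$ ($M{\left(q,D \right)} = q + 1 = 1 + q$)
$P{\left(H \right)} = - 10 H$ ($P{\left(H \right)} = - 10 H + 0 = - 10 H$)
$V{\left(X \right)} = -100$ ($V{\left(X \right)} = \left(-10\right) 5 \left(1 + 1\right) = \left(-50\right) 2 = -100$)
$216 V{\left(\left(-2 + 6\right) + 7 \right)} - 471 = 216 \left(-100\right) - 471 = -21600 - 471 = -22071$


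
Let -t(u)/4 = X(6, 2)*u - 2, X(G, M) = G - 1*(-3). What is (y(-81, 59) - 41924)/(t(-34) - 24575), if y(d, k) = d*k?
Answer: 46703/23343 ≈ 2.0007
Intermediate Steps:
X(G, M) = 3 + G (X(G, M) = G + 3 = 3 + G)
t(u) = 8 - 36*u (t(u) = -4*((3 + 6)*u - 2) = -4*(9*u - 2) = -4*(-2 + 9*u) = 8 - 36*u)
(y(-81, 59) - 41924)/(t(-34) - 24575) = (-81*59 - 41924)/((8 - 36*(-34)) - 24575) = (-4779 - 41924)/((8 + 1224) - 24575) = -46703/(1232 - 24575) = -46703/(-23343) = -46703*(-1/23343) = 46703/23343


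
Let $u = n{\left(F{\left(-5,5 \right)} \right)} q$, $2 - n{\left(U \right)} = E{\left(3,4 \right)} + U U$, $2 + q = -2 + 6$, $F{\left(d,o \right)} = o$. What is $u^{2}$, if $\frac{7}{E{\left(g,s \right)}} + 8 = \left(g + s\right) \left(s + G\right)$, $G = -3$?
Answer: $1024$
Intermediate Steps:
$E{\left(g,s \right)} = \frac{7}{-8 + \left(-3 + s\right) \left(g + s\right)}$ ($E{\left(g,s \right)} = \frac{7}{-8 + \left(g + s\right) \left(s - 3\right)} = \frac{7}{-8 + \left(g + s\right) \left(-3 + s\right)} = \frac{7}{-8 + \left(-3 + s\right) \left(g + s\right)}$)
$q = 2$ ($q = -2 + \left(-2 + 6\right) = -2 + 4 = 2$)
$n{\left(U \right)} = 9 - U^{2}$ ($n{\left(U \right)} = 2 - \left(\frac{7}{-8 + 4^{2} - 9 - 12 + 3 \cdot 4} + U U\right) = 2 - \left(\frac{7}{-8 + 16 - 9 - 12 + 12} + U^{2}\right) = 2 - \left(\frac{7}{-1} + U^{2}\right) = 2 - \left(7 \left(-1\right) + U^{2}\right) = 2 - \left(-7 + U^{2}\right) = 9 - U^{2}$)
$u = -32$ ($u = \left(9 - 5^{2}\right) 2 = \left(9 - 25\right) 2 = \left(-16\right) 2 = -32$)
$u^{2} = \left(-32\right)^{2} = 1024$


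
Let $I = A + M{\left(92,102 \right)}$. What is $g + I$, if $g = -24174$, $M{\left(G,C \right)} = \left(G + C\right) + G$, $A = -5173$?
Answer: $-29061$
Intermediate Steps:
$M{\left(G,C \right)} = C + 2 G$ ($M{\left(G,C \right)} = \left(C + G\right) + G = C + 2 G$)
$I = -4887$ ($I = -5173 + \left(102 + 2 \cdot 92\right) = -5173 + \left(102 + 184\right) = -5173 + 286 = -4887$)
$g + I = -24174 - 4887 = -29061$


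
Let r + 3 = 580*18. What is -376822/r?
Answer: -376822/10437 ≈ -36.104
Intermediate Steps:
r = 10437 (r = -3 + 580*18 = -3 + 10440 = 10437)
-376822/r = -376822/10437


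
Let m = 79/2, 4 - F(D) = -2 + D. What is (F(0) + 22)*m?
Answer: 1106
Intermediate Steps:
F(D) = 6 - D (F(D) = 4 - (-2 + D) = 4 + (2 - D) = 6 - D)
m = 79/2 (m = 79*(½) = 79/2 ≈ 39.500)
(F(0) + 22)*m = ((6 - 1*0) + 22)*(79/2) = ((6 + 0) + 22)*(79/2) = (6 + 22)*(79/2) = 28*(79/2) = 1106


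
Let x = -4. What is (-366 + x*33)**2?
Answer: 248004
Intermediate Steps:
(-366 + x*33)**2 = (-366 - 4*33)**2 = (-366 - 132)**2 = (-498)**2 = 248004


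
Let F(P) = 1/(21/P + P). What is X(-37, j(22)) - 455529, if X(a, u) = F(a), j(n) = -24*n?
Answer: -633185347/1390 ≈ -4.5553e+5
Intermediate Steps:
F(P) = 1/(P + 21/P)
X(a, u) = a/(21 + a²)
X(-37, j(22)) - 455529 = -37/(21 + (-37)²) - 455529 = -37/(21 + 1369) - 455529 = -37/1390 - 455529 = -633185347/1390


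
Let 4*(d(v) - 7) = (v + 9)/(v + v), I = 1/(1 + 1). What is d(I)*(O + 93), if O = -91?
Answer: 75/4 ≈ 18.750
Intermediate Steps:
I = ½ (I = 1/2 = ½ ≈ 0.50000)
d(v) = 7 + (9 + v)/(8*v) (d(v) = 7 + ((v + 9)/(v + v))/4 = 7 + ((9 + v)/((2*v)))/4 = 7 + ((9 + v)*(1/(2*v)))/4 = 7 + ((9 + v)/(2*v))/4 = 7 + (9 + v)/(8*v))
d(I)*(O + 93) = (3*(3 + 19*(½))/(8*(½)))*(-91 + 93) = ((3/8)*2*(3 + 19/2))*2 = ((3/8)*2*(25/2))*2 = (75/8)*2 = 75/4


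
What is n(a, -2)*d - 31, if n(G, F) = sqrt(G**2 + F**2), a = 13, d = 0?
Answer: -31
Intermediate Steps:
n(G, F) = sqrt(F**2 + G**2)
n(a, -2)*d - 31 = sqrt((-2)**2 + 13**2)*0 - 31 = sqrt(4 + 169)*0 - 31 = sqrt(173)*0 - 31 = 0 - 31 = -31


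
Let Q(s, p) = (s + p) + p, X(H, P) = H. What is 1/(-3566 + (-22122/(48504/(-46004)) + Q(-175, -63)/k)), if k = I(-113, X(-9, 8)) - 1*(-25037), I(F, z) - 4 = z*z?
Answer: 50771562/884225987401 ≈ 5.7419e-5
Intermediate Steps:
Q(s, p) = s + 2*p (Q(s, p) = (p + s) + p = s + 2*p)
I(F, z) = 4 + z² (I(F, z) = 4 + z*z = 4 + z²)
k = 25122 (k = (4 + (-9)²) - 1*(-25037) = (4 + 81) + 25037 = 85 + 25037 = 25122)
1/(-3566 + (-22122/(48504/(-46004)) + Q(-175, -63)/k)) = 1/(-3566 + (-22122/(48504/(-46004)) + (-175 + 2*(-63))/25122)) = 1/(-3566 + (-22122/(48504*(-1/46004)) + (-175 - 126)*(1/25122))) = 1/(-3566 + (-22122/(-12126/11501) - 301*1/25122)) = 1/(-3566 + (-22122*(-11501/12126) - 301/25122)) = 1/(-3566 + (42404187/2021 - 301/25122)) = 1/(-3566 + 1065277377493/50771562) = 1/(884225987401/50771562) = 50771562/884225987401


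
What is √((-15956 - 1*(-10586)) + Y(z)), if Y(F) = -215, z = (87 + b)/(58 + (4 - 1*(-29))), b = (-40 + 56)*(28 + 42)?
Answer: I*√5585 ≈ 74.733*I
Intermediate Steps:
b = 1120 (b = 16*70 = 1120)
z = 1207/91 (z = (87 + 1120)/(58 + (4 - 1*(-29))) = 1207/(58 + (4 + 29)) = 1207/(58 + 33) = 1207/91 ≈ 13.264)
√((-15956 - 1*(-10586)) + Y(z)) = √((-15956 - 1*(-10586)) - 215) = √((-15956 + 10586) - 215) = √(-5370 - 215) = √(-5585) = I*√5585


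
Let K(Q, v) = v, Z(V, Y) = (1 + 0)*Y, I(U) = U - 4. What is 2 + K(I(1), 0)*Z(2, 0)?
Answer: 2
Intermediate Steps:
I(U) = -4 + U
Z(V, Y) = Y (Z(V, Y) = 1*Y = Y)
2 + K(I(1), 0)*Z(2, 0) = 2 + 0*0 = 2 + 0 = 2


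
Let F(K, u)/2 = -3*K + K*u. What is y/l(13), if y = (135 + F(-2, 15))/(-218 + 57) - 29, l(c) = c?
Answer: -4756/2093 ≈ -2.2723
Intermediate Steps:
F(K, u) = -6*K + 2*K*u (F(K, u) = 2*(-3*K + K*u) = -6*K + 2*K*u)
y = -4756/161 (y = (135 + 2*(-2)*(-3 + 15))/(-218 + 57) - 29 = (135 + 2*(-2)*12)/(-161) - 29 = (135 - 48)*(-1/161) - 29 = 87*(-1/161) - 29 = -87/161 - 29 = -4756/161 ≈ -29.540)
y/l(13) = -4756/161/13 = -4756/161*1/13 = -4756/2093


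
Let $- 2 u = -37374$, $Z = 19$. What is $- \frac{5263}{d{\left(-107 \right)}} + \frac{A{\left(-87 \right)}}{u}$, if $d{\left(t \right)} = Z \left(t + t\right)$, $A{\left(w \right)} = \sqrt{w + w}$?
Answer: $\frac{277}{214} + \frac{i \sqrt{174}}{18687} \approx 1.2944 + 0.00070589 i$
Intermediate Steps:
$u = 18687$ ($u = \left(- \frac{1}{2}\right) \left(-37374\right) = 18687$)
$A{\left(w \right)} = \sqrt{2} \sqrt{w}$ ($A{\left(w \right)} = \sqrt{2 w} = \sqrt{2} \sqrt{w}$)
$d{\left(t \right)} = 38 t$ ($d{\left(t \right)} = 19 \left(t + t\right) = 19 \cdot 2 t = 38 t$)
$- \frac{5263}{d{\left(-107 \right)}} + \frac{A{\left(-87 \right)}}{u} = - \frac{5263}{38 \left(-107\right)} + \frac{\sqrt{2} \sqrt{-87}}{18687} = - \frac{5263}{-4066} + \sqrt{2} i \sqrt{87} \cdot \frac{1}{18687} = \left(-5263\right) \left(- \frac{1}{4066}\right) + i \sqrt{174} \cdot \frac{1}{18687} = \frac{277}{214} + \frac{i \sqrt{174}}{18687}$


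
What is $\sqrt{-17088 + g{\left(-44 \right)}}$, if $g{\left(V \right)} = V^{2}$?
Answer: $4 i \sqrt{947} \approx 123.09 i$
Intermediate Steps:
$\sqrt{-17088 + g{\left(-44 \right)}} = \sqrt{-17088 + \left(-44\right)^{2}} = \sqrt{-17088 + 1936} = \sqrt{-15152} = 4 i \sqrt{947}$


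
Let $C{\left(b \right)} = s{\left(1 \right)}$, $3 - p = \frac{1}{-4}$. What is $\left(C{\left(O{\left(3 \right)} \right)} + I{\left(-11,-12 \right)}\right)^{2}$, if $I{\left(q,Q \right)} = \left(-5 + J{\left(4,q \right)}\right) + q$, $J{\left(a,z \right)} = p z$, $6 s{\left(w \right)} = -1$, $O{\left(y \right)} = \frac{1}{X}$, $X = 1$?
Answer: $\frac{388129}{144} \approx 2695.3$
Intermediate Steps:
$O{\left(y \right)} = 1$ ($O{\left(y \right)} = 1^{-1} = 1$)
$p = \frac{13}{4}$ ($p = 3 - \frac{1}{-4} = 3 - - \frac{1}{4} = 3 + \frac{1}{4} = \frac{13}{4} \approx 3.25$)
$s{\left(w \right)} = - \frac{1}{6}$ ($s{\left(w \right)} = \frac{1}{6} \left(-1\right) = - \frac{1}{6}$)
$J{\left(a,z \right)} = \frac{13 z}{4}$
$C{\left(b \right)} = - \frac{1}{6}$
$I{\left(q,Q \right)} = -5 + \frac{17 q}{4}$ ($I{\left(q,Q \right)} = \left(-5 + \frac{13 q}{4}\right) + q = -5 + \frac{17 q}{4}$)
$\left(C{\left(O{\left(3 \right)} \right)} + I{\left(-11,-12 \right)}\right)^{2} = \left(- \frac{1}{6} + \left(-5 + \frac{17}{4} \left(-11\right)\right)\right)^{2} = \left(- \frac{1}{6} - \frac{207}{4}\right)^{2} = \left(- \frac{623}{12}\right)^{2} = \frac{388129}{144}$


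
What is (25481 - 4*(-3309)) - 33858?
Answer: 4859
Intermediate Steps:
(25481 - 4*(-3309)) - 33858 = (25481 + 13236) - 33858 = 38717 - 33858 = 4859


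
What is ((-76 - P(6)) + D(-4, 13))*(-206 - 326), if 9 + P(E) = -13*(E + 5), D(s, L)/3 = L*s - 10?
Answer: 58520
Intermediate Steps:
D(s, L) = -30 + 3*L*s (D(s, L) = 3*(L*s - 10) = 3*(-10 + L*s) = -30 + 3*L*s)
P(E) = -74 - 13*E (P(E) = -9 - 13*(E + 5) = -9 - 13*(5 + E) = -9 + (-65 - 13*E) = -74 - 13*E)
((-76 - P(6)) + D(-4, 13))*(-206 - 326) = ((-76 - (-74 - 13*6)) + (-30 + 3*13*(-4)))*(-206 - 326) = ((-76 - (-74 - 78)) + (-30 - 156))*(-532) = ((-76 - 1*(-152)) - 186)*(-532) = ((-76 + 152) - 186)*(-532) = (76 - 186)*(-532) = -110*(-532) = 58520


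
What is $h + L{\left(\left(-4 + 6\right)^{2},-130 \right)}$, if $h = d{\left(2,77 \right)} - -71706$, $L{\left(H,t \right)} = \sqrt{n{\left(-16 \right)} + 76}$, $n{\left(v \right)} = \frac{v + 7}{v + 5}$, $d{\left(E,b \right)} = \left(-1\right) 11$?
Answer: $71695 + \frac{13 \sqrt{55}}{11} \approx 71704.0$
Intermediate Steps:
$d{\left(E,b \right)} = -11$
$n{\left(v \right)} = \frac{7 + v}{5 + v}$
$L{\left(H,t \right)} = \frac{13 \sqrt{55}}{11}$ ($L{\left(H,t \right)} = \sqrt{\frac{7 - 16}{5 - 16} + 76} = \sqrt{\frac{1}{-11} \left(-9\right) + 76} = \sqrt{\left(- \frac{1}{11}\right) \left(-9\right) + 76} = \sqrt{\frac{9}{11} + 76} = \sqrt{\frac{845}{11}} = \frac{13 \sqrt{55}}{11}$)
$h = 71695$ ($h = -11 - -71706 = -11 + 71706 = 71695$)
$h + L{\left(\left(-4 + 6\right)^{2},-130 \right)} = 71695 + \frac{13 \sqrt{55}}{11}$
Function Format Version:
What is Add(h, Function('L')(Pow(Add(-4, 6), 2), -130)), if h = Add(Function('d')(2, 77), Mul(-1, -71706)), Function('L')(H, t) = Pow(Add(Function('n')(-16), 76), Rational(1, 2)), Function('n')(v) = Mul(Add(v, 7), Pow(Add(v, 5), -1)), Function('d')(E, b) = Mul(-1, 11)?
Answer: Add(71695, Mul(Rational(13, 11), Pow(55, Rational(1, 2)))) ≈ 71704.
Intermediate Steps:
Function('d')(E, b) = -11
Function('n')(v) = Mul(Pow(Add(5, v), -1), Add(7, v)) (Function('n')(v) = Mul(Add(7, v), Pow(Add(5, v), -1)) = Mul(Pow(Add(5, v), -1), Add(7, v)))
Function('L')(H, t) = Mul(Rational(13, 11), Pow(55, Rational(1, 2))) (Function('L')(H, t) = Pow(Add(Mul(Pow(Add(5, -16), -1), Add(7, -16)), 76), Rational(1, 2)) = Pow(Add(Mul(Pow(-11, -1), -9), 76), Rational(1, 2)) = Pow(Add(Mul(Rational(-1, 11), -9), 76), Rational(1, 2)) = Pow(Add(Rational(9, 11), 76), Rational(1, 2)) = Pow(Rational(845, 11), Rational(1, 2)) = Mul(Rational(13, 11), Pow(55, Rational(1, 2))))
h = 71695 (h = Add(-11, Mul(-1, -71706)) = Add(-11, 71706) = 71695)
Add(h, Function('L')(Pow(Add(-4, 6), 2), -130)) = Add(71695, Mul(Rational(13, 11), Pow(55, Rational(1, 2))))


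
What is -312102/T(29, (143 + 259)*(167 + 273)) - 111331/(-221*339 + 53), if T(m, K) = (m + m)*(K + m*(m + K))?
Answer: 1556660915563/1047511385134 ≈ 1.4861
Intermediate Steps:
T(m, K) = 2*m*(K + m*(K + m)) (T(m, K) = (2*m)*(K + m*(K + m)) = 2*m*(K + m*(K + m)))
-312102/T(29, (143 + 259)*(167 + 273)) - 111331/(-221*339 + 53) = -312102*1/(58*((143 + 259)*(167 + 273) + 29² + ((143 + 259)*(167 + 273))*29)) - 111331/(-221*339 + 53) = -312102*1/(58*(402*440 + 841 + (402*440)*29)) - 111331/(-74919 + 53) = -312102*1/(58*(176880 + 841 + 176880*29)) - 111331/(-74866) = -312102*1/(58*(176880 + 841 + 5129520)) - 111331*(-1/74866) = -312102/(2*29*5307241) + 10121/6806 = -312102/307819978 + 10121/6806 = -312102*1/307819978 + 10121/6806 = -156051/153909989 + 10121/6806 = 1556660915563/1047511385134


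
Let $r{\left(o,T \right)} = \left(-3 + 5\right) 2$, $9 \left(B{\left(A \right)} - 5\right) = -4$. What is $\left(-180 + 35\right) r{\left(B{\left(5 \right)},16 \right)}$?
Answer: $-580$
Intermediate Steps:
$B{\left(A \right)} = \frac{41}{9}$ ($B{\left(A \right)} = 5 + \frac{1}{9} \left(-4\right) = 5 - \frac{4}{9} = \frac{41}{9}$)
$r{\left(o,T \right)} = 4$ ($r{\left(o,T \right)} = 2 \cdot 2 = 4$)
$\left(-180 + 35\right) r{\left(B{\left(5 \right)},16 \right)} = \left(-180 + 35\right) 4 = \left(-145\right) 4 = -580$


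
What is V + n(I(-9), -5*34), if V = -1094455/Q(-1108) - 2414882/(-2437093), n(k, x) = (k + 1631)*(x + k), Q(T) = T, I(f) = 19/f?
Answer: -61103041683832709/218724222564 ≈ -2.7936e+5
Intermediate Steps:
n(k, x) = (1631 + k)*(k + x)
V = 2669964308571/2700299044 (V = -1094455/(-1108) - 2414882/(-2437093) = -1094455*(-1/1108) - 2414882*(-1/2437093) = 1094455/1108 + 2414882/2437093 = 2669964308571/2700299044 ≈ 988.77)
V + n(I(-9), -5*34) = 2669964308571/2700299044 + ((19/(-9))**2 + 1631*(19/(-9)) + 1631*(-5*34) + (19/(-9))*(-5*34)) = 2669964308571/2700299044 + ((19*(-1/9))**2 + 1631*(19*(-1/9)) + 1631*(-170) + (19*(-1/9))*(-170)) = 2669964308571/2700299044 + ((-19/9)**2 + 1631*(-19/9) - 277270 - 19/9*(-170)) = 2669964308571/2700299044 + (361/81 - 30989/9 - 277270 + 3230/9) = 2669964308571/2700299044 - 22708340/81 = -61103041683832709/218724222564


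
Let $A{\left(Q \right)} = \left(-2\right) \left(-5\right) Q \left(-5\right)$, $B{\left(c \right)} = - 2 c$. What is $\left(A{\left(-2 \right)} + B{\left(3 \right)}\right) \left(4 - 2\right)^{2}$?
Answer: $376$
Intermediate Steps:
$A{\left(Q \right)} = - 50 Q$ ($A{\left(Q \right)} = 10 \left(- 5 Q\right) = - 50 Q$)
$\left(A{\left(-2 \right)} + B{\left(3 \right)}\right) \left(4 - 2\right)^{2} = \left(\left(-50\right) \left(-2\right) - 6\right) \left(4 - 2\right)^{2} = \left(100 - 6\right) 2^{2} = 94 \cdot 4 = 376$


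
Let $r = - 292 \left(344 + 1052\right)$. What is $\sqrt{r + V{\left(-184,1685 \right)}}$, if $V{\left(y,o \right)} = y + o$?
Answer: $i \sqrt{406131} \approx 637.28 i$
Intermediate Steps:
$V{\left(y,o \right)} = o + y$
$r = -407632$ ($r = \left(-292\right) 1396 = -407632$)
$\sqrt{r + V{\left(-184,1685 \right)}} = \sqrt{-407632 + \left(1685 - 184\right)} = \sqrt{-407632 + 1501} = \sqrt{-406131} = i \sqrt{406131}$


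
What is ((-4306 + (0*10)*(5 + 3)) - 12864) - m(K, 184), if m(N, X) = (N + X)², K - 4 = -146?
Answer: -18934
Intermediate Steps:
K = -142 (K = 4 - 146 = -142)
((-4306 + (0*10)*(5 + 3)) - 12864) - m(K, 184) = ((-4306 + (0*10)*(5 + 3)) - 12864) - (-142 + 184)² = ((-4306 + 0*8) - 12864) - 1*42² = ((-4306 + 0) - 12864) - 1*1764 = (-4306 - 12864) - 1764 = -17170 - 1764 = -18934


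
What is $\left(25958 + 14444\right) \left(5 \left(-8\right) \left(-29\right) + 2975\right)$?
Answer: $167062270$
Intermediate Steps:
$\left(25958 + 14444\right) \left(5 \left(-8\right) \left(-29\right) + 2975\right) = 40402 \left(\left(-40\right) \left(-29\right) + 2975\right) = 40402 \left(1160 + 2975\right) = 40402 \cdot 4135 = 167062270$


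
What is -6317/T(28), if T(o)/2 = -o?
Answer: 6317/56 ≈ 112.80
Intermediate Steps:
T(o) = -2*o (T(o) = 2*(-o) = -2*o)
-6317/T(28) = -6317/((-2*28)) = -6317/(-56) = -6317*(-1/56) = 6317/56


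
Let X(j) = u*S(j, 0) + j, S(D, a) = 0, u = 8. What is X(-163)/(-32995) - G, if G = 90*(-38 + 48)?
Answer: -29695337/32995 ≈ -900.00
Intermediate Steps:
G = 900 (G = 90*10 = 900)
X(j) = j (X(j) = 8*0 + j = 0 + j = j)
X(-163)/(-32995) - G = -163/(-32995) - 1*900 = -163*(-1/32995) - 900 = 163/32995 - 900 = -29695337/32995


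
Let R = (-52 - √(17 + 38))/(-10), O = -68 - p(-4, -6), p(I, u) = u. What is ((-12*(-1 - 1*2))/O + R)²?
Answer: 2103479/96100 + 716*√55/775 ≈ 28.740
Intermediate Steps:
O = -62 (O = -68 - 1*(-6) = -68 + 6 = -62)
R = 26/5 + √55/10 (R = (-52 - √55)*(-⅒) = 26/5 + √55/10 ≈ 5.9416)
((-12*(-1 - 1*2))/O + R)² = (-12*(-1 - 1*2)/(-62) + (26/5 + √55/10))² = (-12*(-1 - 2)*(-1/62) + (26/5 + √55/10))² = (-12*(-3)*(-1/62) + (26/5 + √55/10))² = (36*(-1/62) + (26/5 + √55/10))² = (-18/31 + (26/5 + √55/10))² = (716/155 + √55/10)²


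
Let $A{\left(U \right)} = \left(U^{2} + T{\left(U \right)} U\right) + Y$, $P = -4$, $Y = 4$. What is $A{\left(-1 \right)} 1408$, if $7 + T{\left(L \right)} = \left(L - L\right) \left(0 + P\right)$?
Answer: $16896$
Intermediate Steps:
$T{\left(L \right)} = -7$ ($T{\left(L \right)} = -7 + \left(L - L\right) \left(0 - 4\right) = -7 + 0 \left(-4\right) = -7 + 0 = -7$)
$A{\left(U \right)} = 4 + U^{2} - 7 U$ ($A{\left(U \right)} = \left(U^{2} - 7 U\right) + 4 = 4 + U^{2} - 7 U$)
$A{\left(-1 \right)} 1408 = \left(4 + \left(-1\right)^{2} - -7\right) 1408 = \left(4 + 1 + 7\right) 1408 = 12 \cdot 1408 = 16896$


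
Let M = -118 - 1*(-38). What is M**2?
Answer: 6400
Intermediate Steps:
M = -80 (M = -118 + 38 = -80)
M**2 = (-80)**2 = 6400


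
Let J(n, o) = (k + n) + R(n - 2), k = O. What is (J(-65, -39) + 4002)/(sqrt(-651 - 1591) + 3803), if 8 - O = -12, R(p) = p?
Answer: 14793670/14465051 - 3890*I*sqrt(2242)/14465051 ≈ 1.0227 - 0.012733*I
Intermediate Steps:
O = 20 (O = 8 - 1*(-12) = 8 + 12 = 20)
k = 20
J(n, o) = 18 + 2*n (J(n, o) = (20 + n) + (n - 2) = (20 + n) + (-2 + n) = 18 + 2*n)
(J(-65, -39) + 4002)/(sqrt(-651 - 1591) + 3803) = ((18 + 2*(-65)) + 4002)/(sqrt(-651 - 1591) + 3803) = ((18 - 130) + 4002)/(sqrt(-2242) + 3803) = (-112 + 4002)/(I*sqrt(2242) + 3803) = 3890/(3803 + I*sqrt(2242))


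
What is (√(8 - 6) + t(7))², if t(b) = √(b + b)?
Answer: 16 + 4*√7 ≈ 26.583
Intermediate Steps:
t(b) = √2*√b (t(b) = √(2*b) = √2*√b)
(√(8 - 6) + t(7))² = (√(8 - 6) + √2*√7)² = (√2 + √14)²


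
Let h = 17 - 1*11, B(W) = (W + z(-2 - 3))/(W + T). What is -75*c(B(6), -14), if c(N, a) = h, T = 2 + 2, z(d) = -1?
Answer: -450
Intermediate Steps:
T = 4
B(W) = (-1 + W)/(4 + W) (B(W) = (W - 1)/(W + 4) = (-1 + W)/(4 + W))
h = 6 (h = 17 - 11 = 6)
c(N, a) = 6
-75*c(B(6), -14) = -75*6 = -450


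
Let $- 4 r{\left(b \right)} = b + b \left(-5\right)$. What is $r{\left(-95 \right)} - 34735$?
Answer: $-34830$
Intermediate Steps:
$r{\left(b \right)} = b$ ($r{\left(b \right)} = - \frac{b + b \left(-5\right)}{4} = - \frac{b - 5 b}{4} = - \frac{\left(-4\right) b}{4} = b$)
$r{\left(-95 \right)} - 34735 = -95 - 34735 = -34830$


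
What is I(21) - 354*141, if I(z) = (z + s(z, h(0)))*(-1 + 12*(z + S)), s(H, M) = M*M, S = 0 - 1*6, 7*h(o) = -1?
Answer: -2261416/49 ≈ -46151.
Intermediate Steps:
h(o) = -⅐ (h(o) = (⅐)*(-1) = -⅐)
S = -6 (S = 0 - 6 = -6)
s(H, M) = M²
I(z) = (-73 + 12*z)*(1/49 + z) (I(z) = (z + (-⅐)²)*(-1 + 12*(z - 6)) = (z + 1/49)*(-1 + 12*(-6 + z)) = (1/49 + z)*(-1 + (-72 + 12*z)) = (1/49 + z)*(-73 + 12*z) = (-73 + 12*z)*(1/49 + z))
I(21) - 354*141 = (-73/49 + 12*21² - 3565/49*21) - 354*141 = (-73/49 + 12*441 - 10695/7) - 49914 = (-73/49 + 5292 - 10695/7) - 49914 = 184370/49 - 49914 = -2261416/49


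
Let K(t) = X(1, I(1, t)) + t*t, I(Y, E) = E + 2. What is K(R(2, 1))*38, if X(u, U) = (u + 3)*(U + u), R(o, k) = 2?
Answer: 912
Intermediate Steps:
I(Y, E) = 2 + E
X(u, U) = (3 + u)*(U + u)
K(t) = 12 + t**2 + 4*t (K(t) = (1**2 + 3*(2 + t) + 3*1 + (2 + t)*1) + t*t = (1 + (6 + 3*t) + 3 + (2 + t)) + t**2 = (12 + 4*t) + t**2 = 12 + t**2 + 4*t)
K(R(2, 1))*38 = (12 + 2**2 + 4*2)*38 = (12 + 4 + 8)*38 = 24*38 = 912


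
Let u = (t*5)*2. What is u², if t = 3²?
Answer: 8100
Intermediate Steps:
t = 9
u = 90 (u = (9*5)*2 = 45*2 = 90)
u² = 90² = 8100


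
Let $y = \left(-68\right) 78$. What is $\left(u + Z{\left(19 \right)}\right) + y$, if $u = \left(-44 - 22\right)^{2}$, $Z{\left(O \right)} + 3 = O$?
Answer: $-932$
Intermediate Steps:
$y = -5304$
$Z{\left(O \right)} = -3 + O$
$u = 4356$ ($u = \left(-66\right)^{2} = 4356$)
$\left(u + Z{\left(19 \right)}\right) + y = \left(4356 + \left(-3 + 19\right)\right) - 5304 = \left(4356 + 16\right) - 5304 = 4372 - 5304 = -932$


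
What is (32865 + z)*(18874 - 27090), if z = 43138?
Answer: -624440648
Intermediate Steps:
(32865 + z)*(18874 - 27090) = (32865 + 43138)*(18874 - 27090) = 76003*(-8216) = -624440648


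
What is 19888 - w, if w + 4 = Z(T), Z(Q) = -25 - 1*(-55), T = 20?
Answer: 19862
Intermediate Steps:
Z(Q) = 30 (Z(Q) = -25 + 55 = 30)
w = 26 (w = -4 + 30 = 26)
19888 - w = 19888 - 1*26 = 19888 - 26 = 19862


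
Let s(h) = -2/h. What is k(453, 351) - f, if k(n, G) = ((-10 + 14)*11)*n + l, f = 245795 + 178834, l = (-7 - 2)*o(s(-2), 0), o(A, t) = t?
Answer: -404697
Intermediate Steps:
l = 0 (l = (-7 - 2)*0 = -9*0 = 0)
f = 424629
k(n, G) = 44*n (k(n, G) = ((-10 + 14)*11)*n + 0 = (4*11)*n + 0 = 44*n + 0 = 44*n)
k(453, 351) - f = 44*453 - 1*424629 = 19932 - 424629 = -404697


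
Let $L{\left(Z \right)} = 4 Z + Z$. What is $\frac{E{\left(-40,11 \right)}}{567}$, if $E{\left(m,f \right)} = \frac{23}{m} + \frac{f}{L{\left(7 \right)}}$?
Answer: $- \frac{73}{158760} \approx -0.00045981$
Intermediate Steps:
$L{\left(Z \right)} = 5 Z$
$E{\left(m,f \right)} = \frac{23}{m} + \frac{f}{35}$ ($E{\left(m,f \right)} = \frac{23}{m} + \frac{f}{5 \cdot 7} = \frac{23}{m} + \frac{f}{35}$)
$\frac{E{\left(-40,11 \right)}}{567} = \frac{\frac{23}{-40} + \frac{1}{35} \cdot 11}{567} = \left(23 \left(- \frac{1}{40}\right) + \frac{11}{35}\right) \frac{1}{567} = \left(- \frac{23}{40} + \frac{11}{35}\right) \frac{1}{567} = \left(- \frac{73}{280}\right) \frac{1}{567} = - \frac{73}{158760}$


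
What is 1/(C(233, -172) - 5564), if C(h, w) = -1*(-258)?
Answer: -1/5306 ≈ -0.00018847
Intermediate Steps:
C(h, w) = 258
1/(C(233, -172) - 5564) = 1/(258 - 5564) = 1/(-5306) = -1/5306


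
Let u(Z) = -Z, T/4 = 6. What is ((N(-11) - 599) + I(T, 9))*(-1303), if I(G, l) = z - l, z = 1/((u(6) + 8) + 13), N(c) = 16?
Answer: 11569337/15 ≈ 7.7129e+5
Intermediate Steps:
T = 24 (T = 4*6 = 24)
z = 1/15 (z = 1/((-1*6 + 8) + 13) = 1/((-6 + 8) + 13) = 1/(2 + 13) = 1/15 ≈ 0.066667)
I(G, l) = 1/15 - l
((N(-11) - 599) + I(T, 9))*(-1303) = ((16 - 599) + (1/15 - 1*9))*(-1303) = (-583 + (1/15 - 9))*(-1303) = (-583 - 134/15)*(-1303) = -8879/15*(-1303) = 11569337/15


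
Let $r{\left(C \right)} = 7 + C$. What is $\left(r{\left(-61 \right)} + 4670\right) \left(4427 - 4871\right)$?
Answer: $-2049504$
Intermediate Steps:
$\left(r{\left(-61 \right)} + 4670\right) \left(4427 - 4871\right) = \left(\left(7 - 61\right) + 4670\right) \left(4427 - 4871\right) = \left(-54 + 4670\right) \left(-444\right) = 4616 \left(-444\right) = -2049504$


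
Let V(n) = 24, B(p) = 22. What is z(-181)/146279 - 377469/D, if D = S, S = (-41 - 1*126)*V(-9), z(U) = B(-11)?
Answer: 18405292009/195428744 ≈ 94.179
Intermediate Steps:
z(U) = 22
S = -4008 (S = (-41 - 1*126)*24 = (-41 - 126)*24 = -167*24 = -4008)
D = -4008
z(-181)/146279 - 377469/D = 22/146279 - 377469/(-4008) = 22*(1/146279) - 377469*(-1/4008) = 22/146279 + 125823/1336 = 18405292009/195428744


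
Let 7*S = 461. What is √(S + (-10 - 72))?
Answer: I*√791/7 ≈ 4.0178*I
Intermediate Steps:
S = 461/7 (S = (⅐)*461 = 461/7 ≈ 65.857)
√(S + (-10 - 72)) = √(461/7 + (-10 - 72)) = √(461/7 - 82) = √(-113/7) = I*√791/7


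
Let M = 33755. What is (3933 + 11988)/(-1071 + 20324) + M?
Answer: 649900936/19253 ≈ 33756.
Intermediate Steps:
(3933 + 11988)/(-1071 + 20324) + M = (3933 + 11988)/(-1071 + 20324) + 33755 = 15921/19253 + 33755 = 649900936/19253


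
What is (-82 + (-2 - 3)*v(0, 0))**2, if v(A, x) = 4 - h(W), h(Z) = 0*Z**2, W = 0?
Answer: 10404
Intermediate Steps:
h(Z) = 0
v(A, x) = 4 (v(A, x) = 4 - 1*0 = 4 + 0 = 4)
(-82 + (-2 - 3)*v(0, 0))**2 = (-82 + (-2 - 3)*4)**2 = (-82 - 5*4)**2 = (-82 - 20)**2 = (-102)**2 = 10404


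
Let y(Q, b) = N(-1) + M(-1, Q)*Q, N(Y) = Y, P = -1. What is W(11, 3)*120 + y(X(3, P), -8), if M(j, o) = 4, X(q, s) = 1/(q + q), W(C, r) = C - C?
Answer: -1/3 ≈ -0.33333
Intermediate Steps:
W(C, r) = 0
X(q, s) = 1/(2*q)
y(Q, b) = -1 + 4*Q
W(11, 3)*120 + y(X(3, P), -8) = 0*120 + (-1 + 4*((1/2)/3)) = 0 + (-1 + 4*((1/2)*(1/3))) = 0 + (-1 + 4*(1/6)) = 0 + (-1 + 2/3) = 0 - 1/3 = -1/3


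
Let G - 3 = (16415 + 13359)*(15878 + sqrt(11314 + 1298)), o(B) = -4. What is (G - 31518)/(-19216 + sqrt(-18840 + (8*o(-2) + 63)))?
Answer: -(472720057 + 59548*sqrt(3153))/(19216 - I*sqrt(18809)) ≈ -24773.0 - 176.81*I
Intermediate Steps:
G = 472751575 + 59548*sqrt(3153) (G = 3 + (16415 + 13359)*(15878 + sqrt(11314 + 1298)) = 3 + 29774*(15878 + sqrt(12612)) = 3 + 29774*(15878 + 2*sqrt(3153)) = 3 + (472751572 + 59548*sqrt(3153)) = 472751575 + 59548*sqrt(3153) ≈ 4.7610e+8)
(G - 31518)/(-19216 + sqrt(-18840 + (8*o(-2) + 63))) = ((472751575 + 59548*sqrt(3153)) - 31518)/(-19216 + sqrt(-18840 + (8*(-4) + 63))) = (472720057 + 59548*sqrt(3153))/(-19216 + sqrt(-18840 + (-32 + 63))) = (472720057 + 59548*sqrt(3153))/(-19216 + sqrt(-18840 + 31)) = (472720057 + 59548*sqrt(3153))/(-19216 + sqrt(-18809)) = (472720057 + 59548*sqrt(3153))/(-19216 + I*sqrt(18809))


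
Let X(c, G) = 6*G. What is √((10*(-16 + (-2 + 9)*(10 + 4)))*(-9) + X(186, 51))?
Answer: 3*I*√786 ≈ 84.107*I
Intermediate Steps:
√((10*(-16 + (-2 + 9)*(10 + 4)))*(-9) + X(186, 51)) = √((10*(-16 + (-2 + 9)*(10 + 4)))*(-9) + 6*51) = √((10*(-16 + 7*14))*(-9) + 306) = √((10*(-16 + 98))*(-9) + 306) = √((10*82)*(-9) + 306) = √(820*(-9) + 306) = √(-7380 + 306) = √(-7074) = 3*I*√786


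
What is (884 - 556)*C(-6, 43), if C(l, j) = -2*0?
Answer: 0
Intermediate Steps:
C(l, j) = 0
(884 - 556)*C(-6, 43) = (884 - 556)*0 = 328*0 = 0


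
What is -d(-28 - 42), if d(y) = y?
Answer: 70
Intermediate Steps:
-d(-28 - 42) = -(-28 - 42) = -1*(-70) = 70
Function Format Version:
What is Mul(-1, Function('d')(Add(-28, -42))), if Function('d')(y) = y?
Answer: 70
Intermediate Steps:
Mul(-1, Function('d')(Add(-28, -42))) = Mul(-1, Add(-28, -42)) = Mul(-1, -70) = 70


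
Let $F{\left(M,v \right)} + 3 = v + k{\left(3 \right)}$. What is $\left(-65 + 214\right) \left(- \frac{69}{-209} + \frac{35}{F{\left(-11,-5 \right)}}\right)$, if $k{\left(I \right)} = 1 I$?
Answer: $- \frac{207706}{209} \approx -993.81$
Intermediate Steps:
$k{\left(I \right)} = I$
$F{\left(M,v \right)} = v$ ($F{\left(M,v \right)} = -3 + \left(v + 3\right) = -3 + \left(3 + v\right) = v$)
$\left(-65 + 214\right) \left(- \frac{69}{-209} + \frac{35}{F{\left(-11,-5 \right)}}\right) = \left(-65 + 214\right) \left(- \frac{69}{-209} + \frac{35}{-5}\right) = 149 \left(\left(-69\right) \left(- \frac{1}{209}\right) + 35 \left(- \frac{1}{5}\right)\right) = 149 \left(\frac{69}{209} - 7\right) = 149 \left(- \frac{1394}{209}\right) = - \frac{207706}{209}$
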